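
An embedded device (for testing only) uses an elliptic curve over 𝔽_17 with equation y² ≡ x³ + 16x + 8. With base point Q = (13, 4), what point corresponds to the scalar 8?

O

Repeated addition: build up to 8Q.
2Q: tangent at (13, 4): λ = (3·13² + 16)/(2·4) ≡ 13/8. 8⁻¹ ≡ 15 (mod 17), so λ ≡ 13·15 ≡ 8.
  x = λ² - 13 - 13 = 64 - 26 ≡ 4; y = λ·(13 - 4) - 4 ≡ 0. → (4, 0)
3Q: (4, 0) + (13, 4). λ = (4 - 0)/(13 - 4) ≡ 4/9 mod 17. 9⁻¹ ≡ 2 (mod 17), so λ ≡ 8.
  x = λ² - 4 - 13 = 64 - 17 ≡ 13; y = λ·(4 - 13) - 0 ≡ 13. → (13, 13)
4Q: (13, 13) + (13, 4): same x and y₁ ≡ -y₂, so the sum is O.
5Q: O + (13, 4) = (13, 4) (identity).
6Q: tangent at (13, 4): λ = (3·13² + 16)/(2·4) ≡ 13/8. 8⁻¹ ≡ 15 (mod 17) since 8·15 = 120 ≡ 1, so λ ≡ 13·15 ≡ 8.
  x = λ² - 13 - 13 = 64 - 26 ≡ 4; y = λ·(13 - 4) - 4 ≡ 0. → (4, 0)
7Q: (4, 0) + (13, 4). λ = (4 - 0)/(13 - 4) ≡ 4/9 mod 17. 9⁻¹ ≡ 2 (mod 17) since 9·2 = 18 ≡ 1, so λ ≡ 8.
  x = λ² - 4 - 13 = 64 - 17 ≡ 13; y = λ·(4 - 13) - 0 ≡ 13. → (13, 13)
8Q: (13, 13) + (13, 4): same x and y₁ ≡ -y₂, so the sum is O.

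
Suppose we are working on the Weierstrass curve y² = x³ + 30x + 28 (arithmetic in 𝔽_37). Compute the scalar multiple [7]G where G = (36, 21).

(14, 26)

Double-and-add on 7 = (111)₂. Start with G = (36, 21) for the leading 1-bit.
double: tangent at (36, 21): λ = (3·36² + 30)/(2·21) ≡ 33/5. 5⁻¹ ≡ 15 (mod 37), so λ ≡ 33·15 ≡ 14.
  x = λ² - 36 - 36 = 196 - 72 ≡ 13; y = λ·(36 - 13) - 21 ≡ 5. → (13, 5)
add G: (13, 5) + (36, 21). λ = (21 - 5)/(36 - 13) ≡ 16/23 mod 37. 23⁻¹ ≡ 29 (mod 37), so λ ≡ 20.
  x = λ² - 13 - 36 = 400 - 49 ≡ 18; y = λ·(13 - 18) - 5 ≡ 6. → (18, 6)
double: tangent at (18, 6): λ = (3·18² + 30)/(2·6) ≡ 3/12. 12⁻¹ ≡ 34 (mod 37), so λ ≡ 3·34 ≡ 28.
  x = λ² - 18 - 18 = 784 - 36 ≡ 8; y = λ·(18 - 8) - 6 ≡ 15. → (8, 15)
add G: (8, 15) + (36, 21). λ = (21 - 15)/(36 - 8) ≡ 6/28 mod 37. 28⁻¹ ≡ 4 (mod 37), so λ ≡ 24.
  x = λ² - 8 - 36 = 576 - 44 ≡ 14; y = λ·(8 - 14) - 15 ≡ 26. → (14, 26)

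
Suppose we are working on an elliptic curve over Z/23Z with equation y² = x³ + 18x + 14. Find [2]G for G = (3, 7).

tangent at (3, 7): λ = (3·3² + 18)/(2·7) ≡ 22/14. 14⁻¹ ≡ 5 (mod 23) since 14·5 = 70 ≡ 1, so λ ≡ 22·5 ≡ 18.
  x = λ² - 3 - 3 = 324 - 6 ≡ 19; y = λ·(3 - 19) - 7 ≡ 4. → (19, 4)

(19, 4)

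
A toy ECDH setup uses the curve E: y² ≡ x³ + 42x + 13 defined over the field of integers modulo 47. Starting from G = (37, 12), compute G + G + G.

Repeated addition: build up to 3G.
2G: tangent at (37, 12): λ = (3·37² + 42)/(2·12) ≡ 13/24. 24⁻¹ ≡ 2 (mod 47) since 24·2 = 48 ≡ 1, so λ ≡ 13·2 ≡ 26.
  x = λ² - 37 - 37 = 676 - 74 ≡ 38; y = λ·(37 - 38) - 12 ≡ 9. → (38, 9)
3G: (38, 9) + (37, 12). λ = (12 - 9)/(37 - 38) ≡ 3/46 mod 47. 46⁻¹ ≡ 46 (mod 47) since 46·46 = 2116 ≡ 1, so λ ≡ 44.
  x = λ² - 38 - 37 = 1936 - 75 ≡ 28; y = λ·(38 - 28) - 9 ≡ 8. → (28, 8)

(28, 8)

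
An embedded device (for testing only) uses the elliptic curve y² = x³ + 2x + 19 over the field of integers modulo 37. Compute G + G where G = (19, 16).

(24, 33)

tangent at (19, 16): λ = (3·19² + 2)/(2·16) ≡ 12/32. 32⁻¹ ≡ 22 (mod 37) since 32·22 = 704 ≡ 1, so λ ≡ 12·22 ≡ 5.
  x = λ² - 19 - 19 = 25 - 38 ≡ 24; y = λ·(19 - 24) - 16 ≡ 33. → (24, 33)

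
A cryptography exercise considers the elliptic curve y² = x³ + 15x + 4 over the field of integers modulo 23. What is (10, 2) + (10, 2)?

(19, 8)

tangent at (10, 2): λ = (3·10² + 15)/(2·2) ≡ 16/4. 4⁻¹ ≡ 6 (mod 23) since 4·6 = 24 ≡ 1, so λ ≡ 16·6 ≡ 4.
  x = λ² - 10 - 10 = 16 - 20 ≡ 19; y = λ·(10 - 19) - 2 ≡ 8. → (19, 8)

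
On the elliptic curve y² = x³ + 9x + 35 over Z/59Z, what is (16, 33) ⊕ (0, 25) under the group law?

(16, 33) + (0, 25). λ = (25 - 33)/(0 - 16) ≡ 51/43 mod 59. 43⁻¹ ≡ 11 (mod 59) since 43·11 = 473 ≡ 1, so λ ≡ 30.
  x = λ² - 16 - 0 = 900 - 16 ≡ 58; y = λ·(16 - 58) - 33 ≡ 5. → (58, 5)

(58, 5)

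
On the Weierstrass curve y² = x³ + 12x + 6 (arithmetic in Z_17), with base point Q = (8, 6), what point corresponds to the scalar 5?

Repeated addition: build up to 5Q.
2Q: tangent at (8, 6): λ = (3·8² + 12)/(2·6) ≡ 0/12. 12⁻¹ ≡ 10 (mod 17) since 12·10 = 120 ≡ 1, so λ ≡ 0·10 ≡ 0.
  x = λ² - 8 - 8 = 0 - 16 ≡ 1; y = λ·(8 - 1) - 6 ≡ 11. → (1, 11)
3Q: (1, 11) + (8, 6). λ = (6 - 11)/(8 - 1) ≡ 12/7 mod 17. 7⁻¹ ≡ 5 (mod 17), so λ ≡ 9.
  x = λ² - 1 - 8 = 81 - 9 ≡ 4; y = λ·(1 - 4) - 11 ≡ 13. → (4, 13)
4Q: (4, 13) + (8, 6). λ = (6 - 13)/(8 - 4) ≡ 10/4 mod 17. 4⁻¹ ≡ 13 (mod 17), so λ ≡ 11.
  x = λ² - 4 - 8 = 121 - 12 ≡ 7; y = λ·(4 - 7) - 13 ≡ 5. → (7, 5)
5Q: (7, 5) + (8, 6). λ = (6 - 5)/(8 - 7) ≡ 1/1 mod 17. 1⁻¹ ≡ 1 (mod 17) since 1·1 = 1 ≡ 1, so λ ≡ 1.
  x = λ² - 7 - 8 = 1 - 15 ≡ 3; y = λ·(7 - 3) - 5 ≡ 16. → (3, 16)

(3, 16)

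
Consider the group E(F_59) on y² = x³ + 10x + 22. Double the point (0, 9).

tangent at (0, 9): λ = (3·0² + 10)/(2·9) ≡ 10/18. 18⁻¹ ≡ 23 (mod 59) since 18·23 = 414 ≡ 1, so λ ≡ 10·23 ≡ 53.
  x = λ² - 0 - 0 = 2809 - 0 ≡ 36; y = λ·(0 - 36) - 9 ≡ 30. → (36, 30)

(36, 30)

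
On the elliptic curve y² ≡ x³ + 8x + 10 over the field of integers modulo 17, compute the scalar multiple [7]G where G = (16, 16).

(13, 13)

Double-and-add on 7 = (111)₂. Start with G = (16, 16) for the leading 1-bit.
double: tangent at (16, 16): λ = (3·16² + 8)/(2·16) ≡ 11/15. 15⁻¹ ≡ 8 (mod 17), so λ ≡ 11·8 ≡ 3.
  x = λ² - 16 - 16 = 9 - 32 ≡ 11; y = λ·(16 - 11) - 16 ≡ 16. → (11, 16)
add G: (11, 16) + (16, 16). λ = (16 - 16)/(16 - 11) ≡ 0/5 mod 17. 5⁻¹ ≡ 7 (mod 17), so λ ≡ 0.
  x = λ² - 11 - 16 = 0 - 27 ≡ 7; y = λ·(11 - 7) - 16 ≡ 1. → (7, 1)
double: tangent at (7, 1): λ = (3·7² + 8)/(2·1) ≡ 2/2. 2⁻¹ ≡ 9 (mod 17) since 2·9 = 18 ≡ 1, so λ ≡ 2·9 ≡ 1.
  x = λ² - 7 - 7 = 1 - 14 ≡ 4; y = λ·(7 - 4) - 1 ≡ 2. → (4, 2)
add G: (4, 2) + (16, 16). λ = (16 - 2)/(16 - 4) ≡ 14/12 mod 17. 12⁻¹ ≡ 10 (mod 17), so λ ≡ 4.
  x = λ² - 4 - 16 = 16 - 20 ≡ 13; y = λ·(4 - 13) - 2 ≡ 13. → (13, 13)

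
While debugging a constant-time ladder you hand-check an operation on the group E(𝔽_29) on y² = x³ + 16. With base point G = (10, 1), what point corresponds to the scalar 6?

Repeated addition: build up to 6G.
2G: tangent at (10, 1): λ = (3·10² + 0)/(2·1) ≡ 10/2. 2⁻¹ ≡ 15 (mod 29), so λ ≡ 10·15 ≡ 5.
  x = λ² - 10 - 10 = 25 - 20 ≡ 5; y = λ·(10 - 5) - 1 ≡ 24. → (5, 24)
3G: (5, 24) + (10, 1). λ = (1 - 24)/(10 - 5) ≡ 6/5 mod 29. 5⁻¹ ≡ 6 (mod 29), so λ ≡ 7.
  x = λ² - 5 - 10 = 49 - 15 ≡ 5; y = λ·(5 - 5) - 24 ≡ 5. → (5, 5)
4G: (5, 5) + (10, 1). λ = (1 - 5)/(10 - 5) ≡ 25/5 mod 29. 5⁻¹ ≡ 6 (mod 29), so λ ≡ 5.
  x = λ² - 5 - 10 = 25 - 15 ≡ 10; y = λ·(5 - 10) - 5 ≡ 28. → (10, 28)
5G: (10, 28) + (10, 1): same x and y₁ ≡ -y₂, so the sum is ∞.
6G: ∞ + (10, 1) = (10, 1) (identity).

(10, 1)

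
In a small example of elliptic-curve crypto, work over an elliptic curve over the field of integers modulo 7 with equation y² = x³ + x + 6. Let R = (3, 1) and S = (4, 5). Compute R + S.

(3, 1) + (4, 5). λ = (5 - 1)/(4 - 3) ≡ 4/1 mod 7. 1⁻¹ ≡ 1 (mod 7), so λ ≡ 4.
  x = λ² - 3 - 4 = 16 - 7 ≡ 2; y = λ·(3 - 2) - 1 ≡ 3. → (2, 3)

(2, 3)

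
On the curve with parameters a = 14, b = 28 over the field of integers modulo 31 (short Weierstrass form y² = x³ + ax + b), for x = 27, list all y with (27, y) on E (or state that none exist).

1, 30

x³ + 14x + 28 = 20089 ≡ 1 (mod 31).
Square roots of 1 mod 31: 1 and 30 (since 1² = 1 ≡ 1).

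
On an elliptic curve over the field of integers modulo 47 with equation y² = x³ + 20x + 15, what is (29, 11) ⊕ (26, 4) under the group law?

(34, 40)

(29, 11) + (26, 4). λ = (4 - 11)/(26 - 29) ≡ 40/44 mod 47. 44⁻¹ ≡ 31 (mod 47) since 44·31 = 1364 ≡ 1, so λ ≡ 18.
  x = λ² - 29 - 26 = 324 - 55 ≡ 34; y = λ·(29 - 34) - 11 ≡ 40. → (34, 40)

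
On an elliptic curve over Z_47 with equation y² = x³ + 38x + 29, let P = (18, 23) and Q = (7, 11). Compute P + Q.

(43, 1)

(18, 23) + (7, 11). λ = (11 - 23)/(7 - 18) ≡ 35/36 mod 47. 36⁻¹ ≡ 17 (mod 47), so λ ≡ 31.
  x = λ² - 18 - 7 = 961 - 25 ≡ 43; y = λ·(18 - 43) - 23 ≡ 1. → (43, 1)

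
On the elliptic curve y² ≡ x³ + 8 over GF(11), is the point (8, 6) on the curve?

yes

y² = 6² ≡ 3; x³ + 0x + 8 = 520 ≡ 3 (mod 11). 3 = 3.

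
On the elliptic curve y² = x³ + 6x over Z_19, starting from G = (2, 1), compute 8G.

(6, 10)

Double-and-add on 8 = (1000)₂. Start with G = (2, 1) for the leading 1-bit.
double: tangent at (2, 1): λ = (3·2² + 6)/(2·1) ≡ 18/2. 2⁻¹ ≡ 10 (mod 19), so λ ≡ 18·10 ≡ 9.
  x = λ² - 2 - 2 = 81 - 4 ≡ 1; y = λ·(2 - 1) - 1 ≡ 8. → (1, 8)
double: tangent at (1, 8): λ = (3·1² + 6)/(2·8) ≡ 9/16. 16⁻¹ ≡ 6 (mod 19), so λ ≡ 9·6 ≡ 16.
  x = λ² - 1 - 1 = 256 - 2 ≡ 7; y = λ·(1 - 7) - 8 ≡ 10. → (7, 10)
double: tangent at (7, 10): λ = (3·7² + 6)/(2·10) ≡ 1/1. 1⁻¹ ≡ 1 (mod 19), so λ ≡ 1·1 ≡ 1.
  x = λ² - 7 - 7 = 1 - 14 ≡ 6; y = λ·(7 - 6) - 10 ≡ 10. → (6, 10)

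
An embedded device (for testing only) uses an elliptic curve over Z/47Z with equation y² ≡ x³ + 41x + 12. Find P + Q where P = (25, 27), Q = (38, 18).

(25, 27) + (38, 18). λ = (18 - 27)/(38 - 25) ≡ 38/13 mod 47. 13⁻¹ ≡ 29 (mod 47) since 13·29 = 377 ≡ 1, so λ ≡ 21.
  x = λ² - 25 - 38 = 441 - 63 ≡ 2; y = λ·(25 - 2) - 27 ≡ 33. → (2, 33)

(2, 33)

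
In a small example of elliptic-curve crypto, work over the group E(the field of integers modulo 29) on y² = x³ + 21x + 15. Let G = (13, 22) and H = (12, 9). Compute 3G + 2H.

First 3G:
Repeated addition: build up to 3G.
2G: tangent at (13, 22): λ = (3·13² + 21)/(2·22) ≡ 6/15. 15⁻¹ ≡ 2 (mod 29), so λ ≡ 6·2 ≡ 12.
  x = λ² - 13 - 13 = 144 - 26 ≡ 2; y = λ·(13 - 2) - 22 ≡ 23. → (2, 23)
3G: (2, 23) + (13, 22). λ = (22 - 23)/(13 - 2) ≡ 28/11 mod 29. 11⁻¹ ≡ 8 (mod 29) since 11·8 = 88 ≡ 1, so λ ≡ 21.
  x = λ² - 2 - 13 = 441 - 15 ≡ 20; y = λ·(2 - 20) - 23 ≡ 5. → (20, 5)
3G = (20, 5).
Next 2H:
Repeated addition: build up to 2H.
2H: tangent at (12, 9): λ = (3·12² + 21)/(2·9) ≡ 18/18. 18⁻¹ ≡ 21 (mod 29), so λ ≡ 18·21 ≡ 1.
  x = λ² - 12 - 12 = 1 - 24 ≡ 6; y = λ·(12 - 6) - 9 ≡ 26. → (6, 26)
2H = (6, 26).
Finally 3G + 2H:
(20, 5) + (6, 26). λ = (26 - 5)/(6 - 20) ≡ 21/15 mod 29. 15⁻¹ ≡ 2 (mod 29), so λ ≡ 13.
  x = λ² - 20 - 6 = 169 - 26 ≡ 27; y = λ·(20 - 27) - 5 ≡ 20. → (27, 20)

(27, 20)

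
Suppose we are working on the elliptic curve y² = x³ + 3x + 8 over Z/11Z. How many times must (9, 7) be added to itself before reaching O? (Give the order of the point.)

8

2P: tangent at (9, 7): λ = (3·9² + 3)/(2·7) ≡ 4/3. 3⁻¹ ≡ 4 (mod 11) since 3·4 = 12 ≡ 1, so λ ≡ 4·4 ≡ 5.
  x = λ² - 9 - 9 = 25 - 18 ≡ 7; y = λ·(9 - 7) - 7 ≡ 3. → (7, 3)
3P: (7, 3) + (9, 7). λ = (7 - 3)/(9 - 7) ≡ 4/2 mod 11. 2⁻¹ ≡ 6 (mod 11), so λ ≡ 2.
  x = λ² - 7 - 9 = 4 - 16 ≡ 10; y = λ·(7 - 10) - 3 ≡ 2. → (10, 2)
4P: (10, 2) + (9, 7). λ = (7 - 2)/(9 - 10) ≡ 5/10 mod 11. 10⁻¹ ≡ 10 (mod 11), so λ ≡ 6.
  x = λ² - 10 - 9 = 36 - 19 ≡ 6; y = λ·(10 - 6) - 2 ≡ 0. → (6, 0)
5P: (6, 0) + (9, 7). λ = (7 - 0)/(9 - 6) ≡ 7/3 mod 11. 3⁻¹ ≡ 4 (mod 11), so λ ≡ 6.
  x = λ² - 6 - 9 = 36 - 15 ≡ 10; y = λ·(6 - 10) - 0 ≡ 9. → (10, 9)
6P: (10, 9) + (9, 7). λ = (7 - 9)/(9 - 10) ≡ 9/10 mod 11. 10⁻¹ ≡ 10 (mod 11), so λ ≡ 2.
  x = λ² - 10 - 9 = 4 - 19 ≡ 7; y = λ·(10 - 7) - 9 ≡ 8. → (7, 8)
7P: (7, 8) + (9, 7). λ = (7 - 8)/(9 - 7) ≡ 10/2 mod 11. 2⁻¹ ≡ 6 (mod 11), so λ ≡ 5.
  x = λ² - 7 - 9 = 25 - 16 ≡ 9; y = λ·(7 - 9) - 8 ≡ 4. → (9, 4)
8P: (9, 4) + (9, 7): same x and y₁ ≡ -y₂, so the sum is O.
8P = O, so the order is 8.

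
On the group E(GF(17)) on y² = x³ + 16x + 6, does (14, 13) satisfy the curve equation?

yes

y² = 13² ≡ 16; x³ + 16x + 6 = 2974 ≡ 16 (mod 17). 16 = 16.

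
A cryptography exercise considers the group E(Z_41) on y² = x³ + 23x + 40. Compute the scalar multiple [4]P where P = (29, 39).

(0, 9)

Double-and-add on 4 = (100)₂. Start with P = (29, 39) for the leading 1-bit.
double: tangent at (29, 39): λ = (3·29² + 23)/(2·39) ≡ 4/37. 37⁻¹ ≡ 10 (mod 41) since 37·10 = 370 ≡ 1, so λ ≡ 4·10 ≡ 40.
  x = λ² - 29 - 29 = 1600 - 58 ≡ 25; y = λ·(29 - 25) - 39 ≡ 39. → (25, 39)
double: tangent at (25, 39): λ = (3·25² + 23)/(2·39) ≡ 12/37. 37⁻¹ ≡ 10 (mod 41), so λ ≡ 12·10 ≡ 38.
  x = λ² - 25 - 25 = 1444 - 50 ≡ 0; y = λ·(25 - 0) - 39 ≡ 9. → (0, 9)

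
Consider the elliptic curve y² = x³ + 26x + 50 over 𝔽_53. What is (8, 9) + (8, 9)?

(43, 50)

tangent at (8, 9): λ = (3·8² + 26)/(2·9) ≡ 6/18. 18⁻¹ ≡ 3 (mod 53) since 18·3 = 54 ≡ 1, so λ ≡ 6·3 ≡ 18.
  x = λ² - 8 - 8 = 324 - 16 ≡ 43; y = λ·(8 - 43) - 9 ≡ 50. → (43, 50)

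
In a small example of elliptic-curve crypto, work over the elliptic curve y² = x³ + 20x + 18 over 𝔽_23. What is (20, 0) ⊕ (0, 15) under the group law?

(5, 6)

(20, 0) + (0, 15). λ = (15 - 0)/(0 - 20) ≡ 15/3 mod 23. 3⁻¹ ≡ 8 (mod 23), so λ ≡ 5.
  x = λ² - 20 - 0 = 25 - 20 ≡ 5; y = λ·(20 - 5) - 0 ≡ 6. → (5, 6)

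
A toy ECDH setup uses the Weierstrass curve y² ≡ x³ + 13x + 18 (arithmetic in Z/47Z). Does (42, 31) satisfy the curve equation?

y² = 31² ≡ 21; x³ + 13x + 18 = 74652 ≡ 16 (mod 47). 21 ≠ 16.

no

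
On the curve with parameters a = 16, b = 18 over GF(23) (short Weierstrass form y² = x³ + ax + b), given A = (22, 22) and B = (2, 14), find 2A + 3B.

First 2A:
Repeated addition: build up to 2A.
2A: tangent at (22, 22): λ = (3·22² + 16)/(2·22) ≡ 19/21. 21⁻¹ ≡ 11 (mod 23) since 21·11 = 231 ≡ 1, so λ ≡ 19·11 ≡ 2.
  x = λ² - 22 - 22 = 4 - 44 ≡ 6; y = λ·(22 - 6) - 22 ≡ 10. → (6, 10)
2A = (6, 10).
Next 3B:
Repeated addition: build up to 3B.
2B: tangent at (2, 14): λ = (3·2² + 16)/(2·14) ≡ 5/5. 5⁻¹ ≡ 14 (mod 23), so λ ≡ 5·14 ≡ 1.
  x = λ² - 2 - 2 = 1 - 4 ≡ 20; y = λ·(2 - 20) - 14 ≡ 14. → (20, 14)
3B: (20, 14) + (2, 14). λ = (14 - 14)/(2 - 20) ≡ 0/5 mod 23. 5⁻¹ ≡ 14 (mod 23), so λ ≡ 0.
  x = λ² - 20 - 2 = 0 - 22 ≡ 1; y = λ·(20 - 1) - 14 ≡ 9. → (1, 9)
3B = (1, 9).
Finally 2A + 3B:
(6, 10) + (1, 9). λ = (9 - 10)/(1 - 6) ≡ 22/18 mod 23. 18⁻¹ ≡ 9 (mod 23) since 18·9 = 162 ≡ 1, so λ ≡ 14.
  x = λ² - 6 - 1 = 196 - 7 ≡ 5; y = λ·(6 - 5) - 10 ≡ 4. → (5, 4)

(5, 4)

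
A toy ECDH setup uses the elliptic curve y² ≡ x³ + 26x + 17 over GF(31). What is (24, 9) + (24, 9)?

(15, 0)

tangent at (24, 9): λ = (3·24² + 26)/(2·9) ≡ 18/18. 18⁻¹ ≡ 19 (mod 31) since 18·19 = 342 ≡ 1, so λ ≡ 18·19 ≡ 1.
  x = λ² - 24 - 24 = 1 - 48 ≡ 15; y = λ·(24 - 15) - 9 ≡ 0. → (15, 0)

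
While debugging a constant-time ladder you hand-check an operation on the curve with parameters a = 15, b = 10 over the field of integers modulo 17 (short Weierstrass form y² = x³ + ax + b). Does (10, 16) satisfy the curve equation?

y² = 16² ≡ 1; x³ + 15x + 10 = 1160 ≡ 4 (mod 17). 1 ≠ 4.

no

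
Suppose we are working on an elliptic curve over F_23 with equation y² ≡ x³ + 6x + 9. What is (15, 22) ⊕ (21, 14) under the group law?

(22, 18)

(15, 22) + (21, 14). λ = (14 - 22)/(21 - 15) ≡ 15/6 mod 23. 6⁻¹ ≡ 4 (mod 23), so λ ≡ 14.
  x = λ² - 15 - 21 = 196 - 36 ≡ 22; y = λ·(15 - 22) - 22 ≡ 18. → (22, 18)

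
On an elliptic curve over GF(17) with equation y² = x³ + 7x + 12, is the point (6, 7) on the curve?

y² = 7² ≡ 15; x³ + 7x + 12 = 270 ≡ 15 (mod 17). 15 = 15.

yes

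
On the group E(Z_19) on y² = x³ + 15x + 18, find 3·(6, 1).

(4, 3)

Write G = (6, 1).
Repeated addition: build up to 3G.
2G: tangent at (6, 1): λ = (3·6² + 15)/(2·1) ≡ 9/2. 2⁻¹ ≡ 10 (mod 19), so λ ≡ 9·10 ≡ 14.
  x = λ² - 6 - 6 = 196 - 12 ≡ 13; y = λ·(6 - 13) - 1 ≡ 15. → (13, 15)
3G: (13, 15) + (6, 1). λ = (1 - 15)/(6 - 13) ≡ 5/12 mod 19. 12⁻¹ ≡ 8 (mod 19), so λ ≡ 2.
  x = λ² - 13 - 6 = 4 - 19 ≡ 4; y = λ·(13 - 4) - 15 ≡ 3. → (4, 3)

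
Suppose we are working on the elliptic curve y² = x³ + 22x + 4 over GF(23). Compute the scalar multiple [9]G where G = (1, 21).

(11, 6)

Repeated addition: build up to 9G.
2G: tangent at (1, 21): λ = (3·1² + 22)/(2·21) ≡ 2/19. 19⁻¹ ≡ 17 (mod 23), so λ ≡ 2·17 ≡ 11.
  x = λ² - 1 - 1 = 121 - 2 ≡ 4; y = λ·(1 - 4) - 21 ≡ 15. → (4, 15)
3G: (4, 15) + (1, 21). λ = (21 - 15)/(1 - 4) ≡ 6/20 mod 23. 20⁻¹ ≡ 15 (mod 23) since 20·15 = 300 ≡ 1, so λ ≡ 21.
  x = λ² - 4 - 1 = 441 - 5 ≡ 22; y = λ·(4 - 22) - 15 ≡ 21. → (22, 21)
4G: (22, 21) + (1, 21). λ = (21 - 21)/(1 - 22) ≡ 0/2 mod 23. 2⁻¹ ≡ 12 (mod 23) since 2·12 = 24 ≡ 1, so λ ≡ 0.
  x = λ² - 22 - 1 = 0 - 23 ≡ 0; y = λ·(22 - 0) - 21 ≡ 2. → (0, 2)
5G: (0, 2) + (1, 21). λ = (21 - 2)/(1 - 0) ≡ 19/1 mod 23. 1⁻¹ ≡ 1 (mod 23), so λ ≡ 19.
  x = λ² - 0 - 1 = 361 - 1 ≡ 15; y = λ·(0 - 15) - 2 ≡ 12. → (15, 12)
6G: (15, 12) + (1, 21). λ = (21 - 12)/(1 - 15) ≡ 9/9 mod 23. 9⁻¹ ≡ 18 (mod 23), so λ ≡ 1.
  x = λ² - 15 - 1 = 1 - 16 ≡ 8; y = λ·(15 - 8) - 12 ≡ 18. → (8, 18)
7G: (8, 18) + (1, 21). λ = (21 - 18)/(1 - 8) ≡ 3/16 mod 23. 16⁻¹ ≡ 13 (mod 23) since 16·13 = 208 ≡ 1, so λ ≡ 16.
  x = λ² - 8 - 1 = 256 - 9 ≡ 17; y = λ·(8 - 17) - 18 ≡ 22. → (17, 22)
8G: (17, 22) + (1, 21). λ = (21 - 22)/(1 - 17) ≡ 22/7 mod 23. 7⁻¹ ≡ 10 (mod 23) since 7·10 = 70 ≡ 1, so λ ≡ 13.
  x = λ² - 17 - 1 = 169 - 18 ≡ 13; y = λ·(17 - 13) - 22 ≡ 7. → (13, 7)
9G: (13, 7) + (1, 21). λ = (21 - 7)/(1 - 13) ≡ 14/11 mod 23. 11⁻¹ ≡ 21 (mod 23), so λ ≡ 18.
  x = λ² - 13 - 1 = 324 - 14 ≡ 11; y = λ·(13 - 11) - 7 ≡ 6. → (11, 6)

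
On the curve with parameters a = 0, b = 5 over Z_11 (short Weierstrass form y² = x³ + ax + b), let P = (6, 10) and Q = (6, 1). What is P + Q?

The two points share x = 6 and their y-coordinates satisfy 10 + 1 ≡ 0 (mod 11), so they are inverses. Their sum is the point at infinity.

O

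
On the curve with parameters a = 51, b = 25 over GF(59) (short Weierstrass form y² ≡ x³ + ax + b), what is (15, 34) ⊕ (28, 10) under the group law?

(3, 21)

(15, 34) + (28, 10). λ = (10 - 34)/(28 - 15) ≡ 35/13 mod 59. 13⁻¹ ≡ 50 (mod 59) since 13·50 = 650 ≡ 1, so λ ≡ 39.
  x = λ² - 15 - 28 = 1521 - 43 ≡ 3; y = λ·(15 - 3) - 34 ≡ 21. → (3, 21)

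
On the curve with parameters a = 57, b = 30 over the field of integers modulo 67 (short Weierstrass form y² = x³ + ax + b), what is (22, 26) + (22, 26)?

(21, 61)

tangent at (22, 26): λ = (3·22² + 57)/(2·26) ≡ 35/52. 52⁻¹ ≡ 58 (mod 67) since 52·58 = 3016 ≡ 1, so λ ≡ 35·58 ≡ 20.
  x = λ² - 22 - 22 = 400 - 44 ≡ 21; y = λ·(22 - 21) - 26 ≡ 61. → (21, 61)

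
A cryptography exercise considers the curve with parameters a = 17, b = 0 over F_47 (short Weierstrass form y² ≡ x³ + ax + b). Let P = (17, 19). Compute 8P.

Repeated addition: build up to 8P.
2P: tangent at (17, 19): λ = (3·17² + 17)/(2·19) ≡ 38/38. 38⁻¹ ≡ 26 (mod 47) since 38·26 = 988 ≡ 1, so λ ≡ 38·26 ≡ 1.
  x = λ² - 17 - 17 = 1 - 34 ≡ 14; y = λ·(17 - 14) - 19 ≡ 31. → (14, 31)
3P: (14, 31) + (17, 19). λ = (19 - 31)/(17 - 14) ≡ 35/3 mod 47. 3⁻¹ ≡ 16 (mod 47), so λ ≡ 43.
  x = λ² - 14 - 17 = 1849 - 31 ≡ 32; y = λ·(14 - 32) - 31 ≡ 41. → (32, 41)
4P: (32, 41) + (17, 19). λ = (19 - 41)/(17 - 32) ≡ 25/32 mod 47. 32⁻¹ ≡ 25 (mod 47) since 32·25 = 800 ≡ 1, so λ ≡ 14.
  x = λ² - 32 - 17 = 196 - 49 ≡ 6; y = λ·(32 - 6) - 41 ≡ 41. → (6, 41)
5P: (6, 41) + (17, 19). λ = (19 - 41)/(17 - 6) ≡ 25/11 mod 47. 11⁻¹ ≡ 30 (mod 47) since 11·30 = 330 ≡ 1, so λ ≡ 45.
  x = λ² - 6 - 17 = 2025 - 23 ≡ 28; y = λ·(6 - 28) - 41 ≡ 3. → (28, 3)
6P: (28, 3) + (17, 19). λ = (19 - 3)/(17 - 28) ≡ 16/36 mod 47. 36⁻¹ ≡ 17 (mod 47) since 36·17 = 612 ≡ 1, so λ ≡ 37.
  x = λ² - 28 - 17 = 1369 - 45 ≡ 8; y = λ·(28 - 8) - 3 ≡ 32. → (8, 32)
7P: (8, 32) + (17, 19). λ = (19 - 32)/(17 - 8) ≡ 34/9 mod 47. 9⁻¹ ≡ 21 (mod 47) since 9·21 = 189 ≡ 1, so λ ≡ 9.
  x = λ² - 8 - 17 = 81 - 25 ≡ 9; y = λ·(8 - 9) - 32 ≡ 6. → (9, 6)
8P: (9, 6) + (17, 19). λ = (19 - 6)/(17 - 9) ≡ 13/8 mod 47. 8⁻¹ ≡ 6 (mod 47), so λ ≡ 31.
  x = λ² - 9 - 17 = 961 - 26 ≡ 42; y = λ·(9 - 42) - 6 ≡ 5. → (42, 5)

(42, 5)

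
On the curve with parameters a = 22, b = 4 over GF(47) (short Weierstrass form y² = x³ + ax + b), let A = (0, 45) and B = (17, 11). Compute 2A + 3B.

(1, 36)

First 2A:
Repeated addition: build up to 2A.
2A: tangent at (0, 45): λ = (3·0² + 22)/(2·45) ≡ 22/43. 43⁻¹ ≡ 35 (mod 47), so λ ≡ 22·35 ≡ 18.
  x = λ² - 0 - 0 = 324 - 0 ≡ 42; y = λ·(0 - 42) - 45 ≡ 45. → (42, 45)
2A = (42, 45).
Next 3B:
Repeated addition: build up to 3B.
2B: tangent at (17, 11): λ = (3·17² + 22)/(2·11) ≡ 43/22. 22⁻¹ ≡ 15 (mod 47), so λ ≡ 43·15 ≡ 34.
  x = λ² - 17 - 17 = 1156 - 34 ≡ 41; y = λ·(17 - 41) - 11 ≡ 19. → (41, 19)
3B: (41, 19) + (17, 11). λ = (11 - 19)/(17 - 41) ≡ 39/23 mod 47. 23⁻¹ ≡ 45 (mod 47) since 23·45 = 1035 ≡ 1, so λ ≡ 16.
  x = λ² - 41 - 17 = 256 - 58 ≡ 10; y = λ·(41 - 10) - 19 ≡ 7. → (10, 7)
3B = (10, 7).
Finally 2A + 3B:
(42, 45) + (10, 7). λ = (7 - 45)/(10 - 42) ≡ 9/15 mod 47. 15⁻¹ ≡ 22 (mod 47), so λ ≡ 10.
  x = λ² - 42 - 10 = 100 - 52 ≡ 1; y = λ·(42 - 1) - 45 ≡ 36. → (1, 36)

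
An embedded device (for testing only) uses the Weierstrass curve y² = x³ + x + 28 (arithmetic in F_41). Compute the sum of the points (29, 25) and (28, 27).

(29, 16)

(29, 25) + (28, 27). λ = (27 - 25)/(28 - 29) ≡ 2/40 mod 41. 40⁻¹ ≡ 40 (mod 41) since 40·40 = 1600 ≡ 1, so λ ≡ 39.
  x = λ² - 29 - 28 = 1521 - 57 ≡ 29; y = λ·(29 - 29) - 25 ≡ 16. → (29, 16)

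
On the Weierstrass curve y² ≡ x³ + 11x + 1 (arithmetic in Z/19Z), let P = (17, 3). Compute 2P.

tangent at (17, 3): λ = (3·17² + 11)/(2·3) ≡ 4/6. 6⁻¹ ≡ 16 (mod 19) since 6·16 = 96 ≡ 1, so λ ≡ 4·16 ≡ 7.
  x = λ² - 17 - 17 = 49 - 34 ≡ 15; y = λ·(17 - 15) - 3 ≡ 11. → (15, 11)

(15, 11)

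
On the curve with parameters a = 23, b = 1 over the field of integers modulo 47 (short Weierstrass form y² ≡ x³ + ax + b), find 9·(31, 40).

(4, 4)

Write G = (31, 40).
Repeated addition: build up to 9G.
2G: tangent at (31, 40): λ = (3·31² + 23)/(2·40) ≡ 39/33. 33⁻¹ ≡ 10 (mod 47), so λ ≡ 39·10 ≡ 14.
  x = λ² - 31 - 31 = 196 - 62 ≡ 40; y = λ·(31 - 40) - 40 ≡ 22. → (40, 22)
3G: (40, 22) + (31, 40). λ = (40 - 22)/(31 - 40) ≡ 18/38 mod 47. 38⁻¹ ≡ 26 (mod 47), so λ ≡ 45.
  x = λ² - 40 - 31 = 2025 - 71 ≡ 27; y = λ·(40 - 27) - 22 ≡ 46. → (27, 46)
4G: (27, 46) + (31, 40). λ = (40 - 46)/(31 - 27) ≡ 41/4 mod 47. 4⁻¹ ≡ 12 (mod 47), so λ ≡ 22.
  x = λ² - 27 - 31 = 484 - 58 ≡ 3; y = λ·(27 - 3) - 46 ≡ 12. → (3, 12)
5G: (3, 12) + (31, 40). λ = (40 - 12)/(31 - 3) ≡ 28/28 mod 47. 28⁻¹ ≡ 42 (mod 47) since 28·42 = 1176 ≡ 1, so λ ≡ 1.
  x = λ² - 3 - 31 = 1 - 34 ≡ 14; y = λ·(3 - 14) - 12 ≡ 24. → (14, 24)
6G: (14, 24) + (31, 40). λ = (40 - 24)/(31 - 14) ≡ 16/17 mod 47. 17⁻¹ ≡ 36 (mod 47) since 17·36 = 612 ≡ 1, so λ ≡ 12.
  x = λ² - 14 - 31 = 144 - 45 ≡ 5; y = λ·(14 - 5) - 24 ≡ 37. → (5, 37)
7G: (5, 37) + (31, 40). λ = (40 - 37)/(31 - 5) ≡ 3/26 mod 47. 26⁻¹ ≡ 38 (mod 47) since 26·38 = 988 ≡ 1, so λ ≡ 20.
  x = λ² - 5 - 31 = 400 - 36 ≡ 35; y = λ·(5 - 35) - 37 ≡ 21. → (35, 21)
8G: (35, 21) + (31, 40). λ = (40 - 21)/(31 - 35) ≡ 19/43 mod 47. 43⁻¹ ≡ 35 (mod 47), so λ ≡ 7.
  x = λ² - 35 - 31 = 49 - 66 ≡ 30; y = λ·(35 - 30) - 21 ≡ 14. → (30, 14)
9G: (30, 14) + (31, 40). λ = (40 - 14)/(31 - 30) ≡ 26/1 mod 47. 1⁻¹ ≡ 1 (mod 47), so λ ≡ 26.
  x = λ² - 30 - 31 = 676 - 61 ≡ 4; y = λ·(30 - 4) - 14 ≡ 4. → (4, 4)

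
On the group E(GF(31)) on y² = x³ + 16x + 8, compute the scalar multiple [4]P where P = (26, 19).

(8, 11)

Double-and-add on 4 = (100)₂. Start with P = (26, 19) for the leading 1-bit.
double: tangent at (26, 19): λ = (3·26² + 16)/(2·19) ≡ 29/7. 7⁻¹ ≡ 9 (mod 31) since 7·9 = 63 ≡ 1, so λ ≡ 29·9 ≡ 13.
  x = λ² - 26 - 26 = 169 - 52 ≡ 24; y = λ·(26 - 24) - 19 ≡ 7. → (24, 7)
double: tangent at (24, 7): λ = (3·24² + 16)/(2·7) ≡ 8/14. 14⁻¹ ≡ 20 (mod 31), so λ ≡ 8·20 ≡ 5.
  x = λ² - 24 - 24 = 25 - 48 ≡ 8; y = λ·(24 - 8) - 7 ≡ 11. → (8, 11)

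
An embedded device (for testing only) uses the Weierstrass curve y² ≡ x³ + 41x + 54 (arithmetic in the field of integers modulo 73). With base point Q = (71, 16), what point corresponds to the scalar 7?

Double-and-add on 7 = (111)₂. Start with Q = (71, 16) for the leading 1-bit.
double: tangent at (71, 16): λ = (3·71² + 41)/(2·16) ≡ 53/32. 32⁻¹ ≡ 16 (mod 73), so λ ≡ 53·16 ≡ 45.
  x = λ² - 71 - 71 = 2025 - 142 ≡ 58; y = λ·(71 - 58) - 16 ≡ 58. → (58, 58)
add Q: (58, 58) + (71, 16). λ = (16 - 58)/(71 - 58) ≡ 31/13 mod 73. 13⁻¹ ≡ 45 (mod 73), so λ ≡ 8.
  x = λ² - 58 - 71 = 64 - 129 ≡ 8; y = λ·(58 - 8) - 58 ≡ 50. → (8, 50)
double: tangent at (8, 50): λ = (3·8² + 41)/(2·50) ≡ 14/27. 27⁻¹ ≡ 46 (mod 73), so λ ≡ 14·46 ≡ 60.
  x = λ² - 8 - 8 = 3600 - 16 ≡ 7; y = λ·(8 - 7) - 50 ≡ 10. → (7, 10)
add Q: (7, 10) + (71, 16). λ = (16 - 10)/(71 - 7) ≡ 6/64 mod 73. 64⁻¹ ≡ 8 (mod 73) since 64·8 = 512 ≡ 1, so λ ≡ 48.
  x = λ² - 7 - 71 = 2304 - 78 ≡ 36; y = λ·(7 - 36) - 10 ≡ 58. → (36, 58)

(36, 58)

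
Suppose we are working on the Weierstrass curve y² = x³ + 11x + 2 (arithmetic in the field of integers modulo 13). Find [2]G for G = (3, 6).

(8, 2)

tangent at (3, 6): λ = (3·3² + 11)/(2·6) ≡ 12/12. 12⁻¹ ≡ 12 (mod 13), so λ ≡ 12·12 ≡ 1.
  x = λ² - 3 - 3 = 1 - 6 ≡ 8; y = λ·(3 - 8) - 6 ≡ 2. → (8, 2)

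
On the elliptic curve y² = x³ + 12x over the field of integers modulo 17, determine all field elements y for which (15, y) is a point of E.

x³ + 12x + 0 = 3555 ≡ 2 (mod 17).
Square roots of 2 mod 17: 6 and 11 (since 6² = 36 ≡ 2).

6, 11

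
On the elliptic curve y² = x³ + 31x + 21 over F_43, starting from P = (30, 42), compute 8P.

Double-and-add on 8 = (1000)₂. Start with P = (30, 42) for the leading 1-bit.
double: tangent at (30, 42): λ = (3·30² + 31)/(2·42) ≡ 22/41. 41⁻¹ ≡ 21 (mod 43) since 41·21 = 861 ≡ 1, so λ ≡ 22·21 ≡ 32.
  x = λ² - 30 - 30 = 1024 - 60 ≡ 18; y = λ·(30 - 18) - 42 ≡ 41. → (18, 41)
double: tangent at (18, 41): λ = (3·18² + 31)/(2·41) ≡ 14/39. 39⁻¹ ≡ 32 (mod 43), so λ ≡ 14·32 ≡ 18.
  x = λ² - 18 - 18 = 324 - 36 ≡ 30; y = λ·(18 - 30) - 41 ≡ 1. → (30, 1)
double: tangent at (30, 1): λ = (3·30² + 31)/(2·1) ≡ 22/2. 2⁻¹ ≡ 22 (mod 43), so λ ≡ 22·22 ≡ 11.
  x = λ² - 30 - 30 = 121 - 60 ≡ 18; y = λ·(30 - 18) - 1 ≡ 2. → (18, 2)

(18, 2)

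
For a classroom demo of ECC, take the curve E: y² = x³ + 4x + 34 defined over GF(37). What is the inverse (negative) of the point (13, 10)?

(13, 27)

-(13, 10) = (13, -10 mod 37) = (13, 27).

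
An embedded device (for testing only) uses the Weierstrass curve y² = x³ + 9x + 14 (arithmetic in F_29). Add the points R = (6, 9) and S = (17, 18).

(6, 9) + (17, 18). λ = (18 - 9)/(17 - 6) ≡ 9/11 mod 29. 11⁻¹ ≡ 8 (mod 29) since 11·8 = 88 ≡ 1, so λ ≡ 14.
  x = λ² - 6 - 17 = 196 - 23 ≡ 28; y = λ·(6 - 28) - 9 ≡ 2. → (28, 2)

(28, 2)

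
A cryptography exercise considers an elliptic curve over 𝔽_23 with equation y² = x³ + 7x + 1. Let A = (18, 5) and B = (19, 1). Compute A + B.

(18, 5) + (19, 1). λ = (1 - 5)/(19 - 18) ≡ 19/1 mod 23. 1⁻¹ ≡ 1 (mod 23), so λ ≡ 19.
  x = λ² - 18 - 19 = 361 - 37 ≡ 2; y = λ·(18 - 2) - 5 ≡ 0. → (2, 0)

(2, 0)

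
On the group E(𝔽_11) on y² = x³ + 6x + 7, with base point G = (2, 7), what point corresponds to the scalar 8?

Repeated addition: build up to 8G.
2G: tangent at (2, 7): λ = (3·2² + 6)/(2·7) ≡ 7/3. 3⁻¹ ≡ 4 (mod 11) since 3·4 = 12 ≡ 1, so λ ≡ 7·4 ≡ 6.
  x = λ² - 2 - 2 = 36 - 4 ≡ 10; y = λ·(2 - 10) - 7 ≡ 0. → (10, 0)
3G: (10, 0) + (2, 7). λ = (7 - 0)/(2 - 10) ≡ 7/3 mod 11. 3⁻¹ ≡ 4 (mod 11), so λ ≡ 6.
  x = λ² - 10 - 2 = 36 - 12 ≡ 2; y = λ·(10 - 2) - 0 ≡ 4. → (2, 4)
4G: (2, 4) + (2, 7): same x and y₁ ≡ -y₂, so the sum is the point at infinity.
5G: the point at infinity + (2, 7) = (2, 7) (identity).
6G: tangent at (2, 7): λ = (3·2² + 6)/(2·7) ≡ 7/3. 3⁻¹ ≡ 4 (mod 11), so λ ≡ 7·4 ≡ 6.
  x = λ² - 2 - 2 = 36 - 4 ≡ 10; y = λ·(2 - 10) - 7 ≡ 0. → (10, 0)
7G: (10, 0) + (2, 7). λ = (7 - 0)/(2 - 10) ≡ 7/3 mod 11. 3⁻¹ ≡ 4 (mod 11), so λ ≡ 6.
  x = λ² - 10 - 2 = 36 - 12 ≡ 2; y = λ·(10 - 2) - 0 ≡ 4. → (2, 4)
8G: (2, 4) + (2, 7): same x and y₁ ≡ -y₂, so the sum is the point at infinity.

O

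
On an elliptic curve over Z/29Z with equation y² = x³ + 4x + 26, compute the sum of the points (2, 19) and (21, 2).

(2, 19) + (21, 2). λ = (2 - 19)/(21 - 2) ≡ 12/19 mod 29. 19⁻¹ ≡ 26 (mod 29), so λ ≡ 22.
  x = λ² - 2 - 21 = 484 - 23 ≡ 26; y = λ·(2 - 26) - 19 ≡ 4. → (26, 4)

(26, 4)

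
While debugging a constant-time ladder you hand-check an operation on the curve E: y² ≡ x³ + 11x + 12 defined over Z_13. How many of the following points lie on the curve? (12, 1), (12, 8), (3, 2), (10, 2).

1

(12, 1): 1² ≡ 1, rhs ≡ 0 → off.
(12, 8): 8² ≡ 12, rhs ≡ 0 → off.
(3, 2): 2² ≡ 4, rhs ≡ 7 → off.
(10, 2): 2² ≡ 4, rhs ≡ 4 → on.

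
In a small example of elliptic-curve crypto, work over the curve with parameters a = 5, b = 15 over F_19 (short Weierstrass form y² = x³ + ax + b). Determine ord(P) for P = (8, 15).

11

2P: tangent at (8, 15): λ = (3·8² + 5)/(2·15) ≡ 7/11. 11⁻¹ ≡ 7 (mod 19) since 11·7 = 77 ≡ 1, so λ ≡ 7·7 ≡ 11.
  x = λ² - 8 - 8 = 121 - 16 ≡ 10; y = λ·(8 - 10) - 15 ≡ 1. → (10, 1)
3P: (10, 1) + (8, 15). λ = (15 - 1)/(8 - 10) ≡ 14/17 mod 19. 17⁻¹ ≡ 9 (mod 19), so λ ≡ 12.
  x = λ² - 10 - 8 = 144 - 18 ≡ 12; y = λ·(10 - 12) - 1 ≡ 13. → (12, 13)
4P: (12, 13) + (8, 15). λ = (15 - 13)/(8 - 12) ≡ 2/15 mod 19. 15⁻¹ ≡ 14 (mod 19), so λ ≡ 9.
  x = λ² - 12 - 8 = 81 - 20 ≡ 4; y = λ·(12 - 4) - 13 ≡ 2. → (4, 2)
5P: (4, 2) + (8, 15). λ = (15 - 2)/(8 - 4) ≡ 13/4 mod 19. 4⁻¹ ≡ 5 (mod 19) since 4·5 = 20 ≡ 1, so λ ≡ 8.
  x = λ² - 4 - 8 = 64 - 12 ≡ 14; y = λ·(4 - 14) - 2 ≡ 13. → (14, 13)
6P: (14, 13) + (8, 15). λ = (15 - 13)/(8 - 14) ≡ 2/13 mod 19. 13⁻¹ ≡ 3 (mod 19) since 13·3 = 39 ≡ 1, so λ ≡ 6.
  x = λ² - 14 - 8 = 36 - 22 ≡ 14; y = λ·(14 - 14) - 13 ≡ 6. → (14, 6)
7P: (14, 6) + (8, 15). λ = (15 - 6)/(8 - 14) ≡ 9/13 mod 19. 13⁻¹ ≡ 3 (mod 19), so λ ≡ 8.
  x = λ² - 14 - 8 = 64 - 22 ≡ 4; y = λ·(14 - 4) - 6 ≡ 17. → (4, 17)
8P: (4, 17) + (8, 15). λ = (15 - 17)/(8 - 4) ≡ 17/4 mod 19. 4⁻¹ ≡ 5 (mod 19) since 4·5 = 20 ≡ 1, so λ ≡ 9.
  x = λ² - 4 - 8 = 81 - 12 ≡ 12; y = λ·(4 - 12) - 17 ≡ 6. → (12, 6)
9P: (12, 6) + (8, 15). λ = (15 - 6)/(8 - 12) ≡ 9/15 mod 19. 15⁻¹ ≡ 14 (mod 19), so λ ≡ 12.
  x = λ² - 12 - 8 = 144 - 20 ≡ 10; y = λ·(12 - 10) - 6 ≡ 18. → (10, 18)
10P: (10, 18) + (8, 15). λ = (15 - 18)/(8 - 10) ≡ 16/17 mod 19. 17⁻¹ ≡ 9 (mod 19), so λ ≡ 11.
  x = λ² - 10 - 8 = 121 - 18 ≡ 8; y = λ·(10 - 8) - 18 ≡ 4. → (8, 4)
11P: (8, 4) + (8, 15): same x and y₁ ≡ -y₂, so the sum is O.
11P = O, so the order is 11.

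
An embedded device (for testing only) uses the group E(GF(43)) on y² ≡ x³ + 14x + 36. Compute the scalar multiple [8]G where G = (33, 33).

Repeated addition: build up to 8G.
2G: tangent at (33, 33): λ = (3·33² + 14)/(2·33) ≡ 13/23. 23⁻¹ ≡ 15 (mod 43) since 23·15 = 345 ≡ 1, so λ ≡ 13·15 ≡ 23.
  x = λ² - 33 - 33 = 529 - 66 ≡ 33; y = λ·(33 - 33) - 33 ≡ 10. → (33, 10)
3G: (33, 10) + (33, 33): same x and y₁ ≡ -y₂, so the sum is O.
4G: O + (33, 33) = (33, 33) (identity).
5G: tangent at (33, 33): λ = (3·33² + 14)/(2·33) ≡ 13/23. 23⁻¹ ≡ 15 (mod 43) since 23·15 = 345 ≡ 1, so λ ≡ 13·15 ≡ 23.
  x = λ² - 33 - 33 = 529 - 66 ≡ 33; y = λ·(33 - 33) - 33 ≡ 10. → (33, 10)
6G: (33, 10) + (33, 33): same x and y₁ ≡ -y₂, so the sum is O.
7G: O + (33, 33) = (33, 33) (identity).
8G: tangent at (33, 33): λ = (3·33² + 14)/(2·33) ≡ 13/23. 23⁻¹ ≡ 15 (mod 43), so λ ≡ 13·15 ≡ 23.
  x = λ² - 33 - 33 = 529 - 66 ≡ 33; y = λ·(33 - 33) - 33 ≡ 10. → (33, 10)

(33, 10)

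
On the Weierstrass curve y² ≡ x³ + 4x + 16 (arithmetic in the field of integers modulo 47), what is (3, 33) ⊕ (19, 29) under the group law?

(3, 33) + (19, 29). λ = (29 - 33)/(19 - 3) ≡ 43/16 mod 47. 16⁻¹ ≡ 3 (mod 47) since 16·3 = 48 ≡ 1, so λ ≡ 35.
  x = λ² - 3 - 19 = 1225 - 22 ≡ 28; y = λ·(3 - 28) - 33 ≡ 32. → (28, 32)

(28, 32)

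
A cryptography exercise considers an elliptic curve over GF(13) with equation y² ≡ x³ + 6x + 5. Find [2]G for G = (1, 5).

(7, 0)

tangent at (1, 5): λ = (3·1² + 6)/(2·5) ≡ 9/10. 10⁻¹ ≡ 4 (mod 13) since 10·4 = 40 ≡ 1, so λ ≡ 9·4 ≡ 10.
  x = λ² - 1 - 1 = 100 - 2 ≡ 7; y = λ·(1 - 7) - 5 ≡ 0. → (7, 0)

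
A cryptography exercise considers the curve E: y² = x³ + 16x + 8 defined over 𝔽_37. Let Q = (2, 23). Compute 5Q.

Double-and-add on 5 = (101)₂. Start with Q = (2, 23) for the leading 1-bit.
double: tangent at (2, 23): λ = (3·2² + 16)/(2·23) ≡ 28/9. 9⁻¹ ≡ 33 (mod 37), so λ ≡ 28·33 ≡ 36.
  x = λ² - 2 - 2 = 1296 - 4 ≡ 34; y = λ·(2 - 34) - 23 ≡ 9. → (34, 9)
double: tangent at (34, 9): λ = (3·34² + 16)/(2·9) ≡ 6/18. 18⁻¹ ≡ 35 (mod 37), so λ ≡ 6·35 ≡ 25.
  x = λ² - 34 - 34 = 625 - 68 ≡ 2; y = λ·(34 - 2) - 9 ≡ 14. → (2, 14)
add Q: (2, 14) + (2, 23): same x and y₁ ≡ -y₂, so the sum is 𝒪.

O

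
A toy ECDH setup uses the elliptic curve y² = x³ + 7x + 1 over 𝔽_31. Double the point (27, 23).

tangent at (27, 23): λ = (3·27² + 7)/(2·23) ≡ 24/15. 15⁻¹ ≡ 29 (mod 31) since 15·29 = 435 ≡ 1, so λ ≡ 24·29 ≡ 14.
  x = λ² - 27 - 27 = 196 - 54 ≡ 18; y = λ·(27 - 18) - 23 ≡ 10. → (18, 10)

(18, 10)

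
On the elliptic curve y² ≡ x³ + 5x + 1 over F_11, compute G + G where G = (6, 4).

(0, 1)

tangent at (6, 4): λ = (3·6² + 5)/(2·4) ≡ 3/8. 8⁻¹ ≡ 7 (mod 11), so λ ≡ 3·7 ≡ 10.
  x = λ² - 6 - 6 = 100 - 12 ≡ 0; y = λ·(6 - 0) - 4 ≡ 1. → (0, 1)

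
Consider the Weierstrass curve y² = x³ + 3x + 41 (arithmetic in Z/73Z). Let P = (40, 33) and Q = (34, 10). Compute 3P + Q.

First 3P:
Repeated addition: build up to 3P.
2P: tangent at (40, 33): λ = (3·40² + 3)/(2·33) ≡ 58/66. 66⁻¹ ≡ 52 (mod 73), so λ ≡ 58·52 ≡ 23.
  x = λ² - 40 - 40 = 529 - 80 ≡ 11; y = λ·(40 - 11) - 33 ≡ 50. → (11, 50)
3P: (11, 50) + (40, 33). λ = (33 - 50)/(40 - 11) ≡ 56/29 mod 73. 29⁻¹ ≡ 68 (mod 73), so λ ≡ 12.
  x = λ² - 11 - 40 = 144 - 51 ≡ 20; y = λ·(11 - 20) - 50 ≡ 61. → (20, 61)
3P = (20, 61).
Finally 3P + Q:
(20, 61) + (34, 10). λ = (10 - 61)/(34 - 20) ≡ 22/14 mod 73. 14⁻¹ ≡ 47 (mod 73) since 14·47 = 658 ≡ 1, so λ ≡ 12.
  x = λ² - 20 - 34 = 144 - 54 ≡ 17; y = λ·(20 - 17) - 61 ≡ 48. → (17, 48)

(17, 48)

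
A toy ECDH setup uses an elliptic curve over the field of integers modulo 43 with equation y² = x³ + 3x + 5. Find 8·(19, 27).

(34, 18)

Write G = (19, 27).
Double-and-add on 8 = (1000)₂. Start with G = (19, 27) for the leading 1-bit.
double: tangent at (19, 27): λ = (3·19² + 3)/(2·27) ≡ 11/11. 11⁻¹ ≡ 4 (mod 43) since 11·4 = 44 ≡ 1, so λ ≡ 11·4 ≡ 1.
  x = λ² - 19 - 19 = 1 - 38 ≡ 6; y = λ·(19 - 6) - 27 ≡ 29. → (6, 29)
double: tangent at (6, 29): λ = (3·6² + 3)/(2·29) ≡ 25/15. 15⁻¹ ≡ 23 (mod 43) since 15·23 = 345 ≡ 1, so λ ≡ 25·23 ≡ 16.
  x = λ² - 6 - 6 = 256 - 12 ≡ 29; y = λ·(6 - 29) - 29 ≡ 33. → (29, 33)
double: tangent at (29, 33): λ = (3·29² + 3)/(2·33) ≡ 32/23. 23⁻¹ ≡ 15 (mod 43), so λ ≡ 32·15 ≡ 7.
  x = λ² - 29 - 29 = 49 - 58 ≡ 34; y = λ·(29 - 34) - 33 ≡ 18. → (34, 18)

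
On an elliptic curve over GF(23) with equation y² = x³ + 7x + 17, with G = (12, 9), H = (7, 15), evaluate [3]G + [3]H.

(18, 8)

First 3G:
Repeated addition: build up to 3G.
2G: tangent at (12, 9): λ = (3·12² + 7)/(2·9) ≡ 2/18. 18⁻¹ ≡ 9 (mod 23) since 18·9 = 162 ≡ 1, so λ ≡ 2·9 ≡ 18.
  x = λ² - 12 - 12 = 324 - 24 ≡ 1; y = λ·(12 - 1) - 9 ≡ 5. → (1, 5)
3G: (1, 5) + (12, 9). λ = (9 - 5)/(12 - 1) ≡ 4/11 mod 23. 11⁻¹ ≡ 21 (mod 23), so λ ≡ 15.
  x = λ² - 1 - 12 = 225 - 13 ≡ 5; y = λ·(1 - 5) - 5 ≡ 4. → (5, 4)
3G = (5, 4).
Next 3H:
Repeated addition: build up to 3H.
2H: tangent at (7, 15): λ = (3·7² + 7)/(2·15) ≡ 16/7. 7⁻¹ ≡ 10 (mod 23), so λ ≡ 16·10 ≡ 22.
  x = λ² - 7 - 7 = 484 - 14 ≡ 10; y = λ·(7 - 10) - 15 ≡ 11. → (10, 11)
3H: (10, 11) + (7, 15). λ = (15 - 11)/(7 - 10) ≡ 4/20 mod 23. 20⁻¹ ≡ 15 (mod 23), so λ ≡ 14.
  x = λ² - 10 - 7 = 196 - 17 ≡ 18; y = λ·(10 - 18) - 11 ≡ 15. → (18, 15)
3H = (18, 15).
Finally 3G + 3H:
(5, 4) + (18, 15). λ = (15 - 4)/(18 - 5) ≡ 11/13 mod 23. 13⁻¹ ≡ 16 (mod 23), so λ ≡ 15.
  x = λ² - 5 - 18 = 225 - 23 ≡ 18; y = λ·(5 - 18) - 4 ≡ 8. → (18, 8)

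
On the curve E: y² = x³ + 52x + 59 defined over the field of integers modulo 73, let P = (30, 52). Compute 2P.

(29, 25)

tangent at (30, 52): λ = (3·30² + 52)/(2·52) ≡ 51/31. 31⁻¹ ≡ 33 (mod 73) since 31·33 = 1023 ≡ 1, so λ ≡ 51·33 ≡ 4.
  x = λ² - 30 - 30 = 16 - 60 ≡ 29; y = λ·(30 - 29) - 52 ≡ 25. → (29, 25)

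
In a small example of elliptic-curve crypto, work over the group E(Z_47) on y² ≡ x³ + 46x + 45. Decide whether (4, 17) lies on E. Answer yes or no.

no

y² = 17² ≡ 7; x³ + 46x + 45 = 293 ≡ 11 (mod 47). 7 ≠ 11.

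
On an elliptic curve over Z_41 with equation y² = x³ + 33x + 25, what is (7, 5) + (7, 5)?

tangent at (7, 5): λ = (3·7² + 33)/(2·5) ≡ 16/10. 10⁻¹ ≡ 37 (mod 41), so λ ≡ 16·37 ≡ 18.
  x = λ² - 7 - 7 = 324 - 14 ≡ 23; y = λ·(7 - 23) - 5 ≡ 35. → (23, 35)

(23, 35)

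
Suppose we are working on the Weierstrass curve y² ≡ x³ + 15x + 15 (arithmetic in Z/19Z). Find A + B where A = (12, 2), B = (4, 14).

(10, 14)

(12, 2) + (4, 14). λ = (14 - 2)/(4 - 12) ≡ 12/11 mod 19. 11⁻¹ ≡ 7 (mod 19), so λ ≡ 8.
  x = λ² - 12 - 4 = 64 - 16 ≡ 10; y = λ·(12 - 10) - 2 ≡ 14. → (10, 14)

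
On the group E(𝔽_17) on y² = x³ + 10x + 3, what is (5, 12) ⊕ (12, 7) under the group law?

(13, 1)

(5, 12) + (12, 7). λ = (7 - 12)/(12 - 5) ≡ 12/7 mod 17. 7⁻¹ ≡ 5 (mod 17), so λ ≡ 9.
  x = λ² - 5 - 12 = 81 - 17 ≡ 13; y = λ·(5 - 13) - 12 ≡ 1. → (13, 1)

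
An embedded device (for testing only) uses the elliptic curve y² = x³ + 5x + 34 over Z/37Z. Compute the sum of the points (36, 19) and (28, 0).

(36, 19) + (28, 0). λ = (0 - 19)/(28 - 36) ≡ 18/29 mod 37. 29⁻¹ ≡ 23 (mod 37), so λ ≡ 7.
  x = λ² - 36 - 28 = 49 - 64 ≡ 22; y = λ·(36 - 22) - 19 ≡ 5. → (22, 5)

(22, 5)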